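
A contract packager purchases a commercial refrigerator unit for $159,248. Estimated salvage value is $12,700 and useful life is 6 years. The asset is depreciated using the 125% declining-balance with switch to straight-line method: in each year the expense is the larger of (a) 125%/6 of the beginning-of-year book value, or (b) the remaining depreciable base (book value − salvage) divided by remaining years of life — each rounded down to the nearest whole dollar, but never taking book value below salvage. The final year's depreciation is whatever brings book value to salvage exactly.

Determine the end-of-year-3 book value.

$78,031

Depreciable base = $159,248 − $12,700 = $146,548.
Year 1: DB = ⌊$159,248 × 125%/6⌋ = $33,176; SL = ⌊$146,548/6⌋ = $24,424 → take DB $33,176. Book value $126,072.
Year 2: DB = ⌊$126,072 × 125%/6⌋ = $26,265; SL = ⌊$113,372/5⌋ = $22,674 → take DB $26,265. Book value $99,807.
Year 3: DB = ⌊$99,807 × 125%/6⌋ = $20,793; SL = ⌊$87,107/4⌋ = $21,776 → take SL $21,776. Book value $78,031.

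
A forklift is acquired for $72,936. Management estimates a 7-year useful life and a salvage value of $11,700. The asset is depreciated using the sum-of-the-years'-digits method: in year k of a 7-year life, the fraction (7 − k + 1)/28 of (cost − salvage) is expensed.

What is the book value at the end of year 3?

Depreciable base = $72,936 − $11,700 = $61,236.
Sum of the years' digits = 7+6+5+4+3+2+1 = 28.
Year 1: $61,236 × 7/28 = $15,309. Book value $57,627.
Year 2: $61,236 × 6/28 = $13,122. Book value $44,505.
Year 3: $61,236 × 5/28 = $10,935. Book value $33,570.

$33,570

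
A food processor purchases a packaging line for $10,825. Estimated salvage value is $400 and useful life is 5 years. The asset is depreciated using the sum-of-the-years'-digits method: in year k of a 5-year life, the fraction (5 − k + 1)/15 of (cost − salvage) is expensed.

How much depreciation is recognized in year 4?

$1,390

Depreciable base = $10,825 − $400 = $10,425.
Sum of the years' digits = 5+4+3+2+1 = 15.
Year 1: $10,425 × 5/15 = $3,475. Book value $7,350.
Year 2: $10,425 × 4/15 = $2,780. Book value $4,570.
Year 3: $10,425 × 3/15 = $2,085. Book value $2,485.
Year 4: $10,425 × 2/15 = $1,390. Book value $1,095.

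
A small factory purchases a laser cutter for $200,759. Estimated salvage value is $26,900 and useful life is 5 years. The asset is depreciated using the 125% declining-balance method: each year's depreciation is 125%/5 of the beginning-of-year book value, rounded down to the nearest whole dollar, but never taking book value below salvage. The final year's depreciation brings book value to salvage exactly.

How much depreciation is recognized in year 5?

$36,622

Depreciable base = $200,759 − $26,900 = $173,859.
Year 1: ⌊$200,759 × 125%/5⌋ = $50,189. Book value $150,570.
Year 2: ⌊$150,570 × 125%/5⌋ = $37,642. Book value $112,928.
Year 3: ⌊$112,928 × 125%/5⌋ = $28,232. Book value $84,696.
Year 4: ⌊$84,696 × 125%/5⌋ = $21,174. Book value $63,522.
Year 5 (final): $63,522 − $26,900 = $36,622. Book value $26,900.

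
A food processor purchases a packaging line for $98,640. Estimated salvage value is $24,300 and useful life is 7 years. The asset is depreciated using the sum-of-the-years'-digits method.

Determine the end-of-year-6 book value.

$26,955

Depreciable base = $98,640 − $24,300 = $74,340.
Sum of the years' digits = 7+6+5+4+3+2+1 = 28.
Year 1: $74,340 × 7/28 = $18,585. Book value $80,055.
Year 2: $74,340 × 6/28 = $15,930. Book value $64,125.
Year 3: $74,340 × 5/28 = $13,275. Book value $50,850.
Year 4: $74,340 × 4/28 = $10,620. Book value $40,230.
Year 5: $74,340 × 3/28 = $7,965. Book value $32,265.
Year 6: $74,340 × 2/28 = $5,310. Book value $26,955.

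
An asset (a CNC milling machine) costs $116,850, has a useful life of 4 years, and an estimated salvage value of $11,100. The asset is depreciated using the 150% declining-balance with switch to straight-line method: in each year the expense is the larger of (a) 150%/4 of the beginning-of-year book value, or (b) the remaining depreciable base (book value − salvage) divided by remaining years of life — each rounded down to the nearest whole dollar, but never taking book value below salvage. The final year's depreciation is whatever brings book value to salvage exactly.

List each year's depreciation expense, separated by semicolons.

$43,818; $27,387; $17,272; $17,273

Depreciable base = $116,850 − $11,100 = $105,750.
Year 1: DB = ⌊$116,850 × 150%/4⌋ = $43,818; SL = ⌊$105,750/4⌋ = $26,437 → take DB $43,818. Book value $73,032.
Year 2: DB = ⌊$73,032 × 150%/4⌋ = $27,387; SL = ⌊$61,932/3⌋ = $20,644 → take DB $27,387. Book value $45,645.
Year 3: DB = ⌊$45,645 × 150%/4⌋ = $17,116; SL = ⌊$34,545/2⌋ = $17,272 → take SL $17,272. Book value $28,373.
Year 4 (final): $28,373 − $11,100 = $17,273. Book value $11,100.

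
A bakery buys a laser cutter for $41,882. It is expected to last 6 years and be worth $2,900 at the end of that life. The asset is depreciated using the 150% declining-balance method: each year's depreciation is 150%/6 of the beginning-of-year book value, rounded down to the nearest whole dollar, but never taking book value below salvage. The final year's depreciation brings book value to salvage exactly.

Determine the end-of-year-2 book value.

$23,559

Depreciable base = $41,882 − $2,900 = $38,982.
Year 1: ⌊$41,882 × 150%/6⌋ = $10,470. Book value $31,412.
Year 2: ⌊$31,412 × 150%/6⌋ = $7,853. Book value $23,559.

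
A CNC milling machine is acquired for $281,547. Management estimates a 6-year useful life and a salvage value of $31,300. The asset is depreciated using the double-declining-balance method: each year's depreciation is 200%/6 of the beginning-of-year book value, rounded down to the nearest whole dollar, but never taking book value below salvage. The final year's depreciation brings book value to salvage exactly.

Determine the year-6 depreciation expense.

$5,777

Depreciable base = $281,547 − $31,300 = $250,247.
Year 1: ⌊$281,547 × 200%/6⌋ = $93,849. Book value $187,698.
Year 2: ⌊$187,698 × 200%/6⌋ = $62,566. Book value $125,132.
Year 3: ⌊$125,132 × 200%/6⌋ = $41,710. Book value $83,422.
Year 4: ⌊$83,422 × 200%/6⌋ = $27,807. Book value $55,615.
Year 5: ⌊$55,615 × 200%/6⌋ = $18,538. Book value $37,077.
Year 6 (final): $37,077 − $31,300 = $5,777. Book value $31,300.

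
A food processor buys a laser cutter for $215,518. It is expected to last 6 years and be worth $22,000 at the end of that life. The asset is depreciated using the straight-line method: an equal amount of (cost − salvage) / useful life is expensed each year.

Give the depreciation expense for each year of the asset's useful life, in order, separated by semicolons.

$32,253; $32,253; $32,253; $32,253; $32,253; $32,253

Depreciable base = $215,518 − $22,000 = $193,518.
Annual expense = $193,518 / 6 = $32,253.
End of year 1: book value $183,265.
End of year 2: book value $151,012.
End of year 3: book value $118,759.
End of year 4: book value $86,506.
End of year 5: book value $54,253.
End of year 6: book value $22,000.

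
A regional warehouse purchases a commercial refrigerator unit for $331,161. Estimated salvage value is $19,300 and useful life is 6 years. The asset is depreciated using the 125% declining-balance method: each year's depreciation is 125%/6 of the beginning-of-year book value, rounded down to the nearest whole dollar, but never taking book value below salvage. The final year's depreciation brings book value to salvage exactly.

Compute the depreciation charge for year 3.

Depreciable base = $331,161 − $19,300 = $311,861.
Year 1: ⌊$331,161 × 125%/6⌋ = $68,991. Book value $262,170.
Year 2: ⌊$262,170 × 125%/6⌋ = $54,618. Book value $207,552.
Year 3: ⌊$207,552 × 125%/6⌋ = $43,240. Book value $164,312.

$43,240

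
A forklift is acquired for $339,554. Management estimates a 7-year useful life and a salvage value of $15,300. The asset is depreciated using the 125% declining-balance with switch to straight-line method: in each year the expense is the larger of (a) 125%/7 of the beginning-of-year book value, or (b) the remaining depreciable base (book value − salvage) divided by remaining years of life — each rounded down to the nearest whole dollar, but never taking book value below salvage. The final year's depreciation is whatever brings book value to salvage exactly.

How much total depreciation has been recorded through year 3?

Depreciable base = $339,554 − $15,300 = $324,254.
Year 1: DB = ⌊$339,554 × 125%/7⌋ = $60,634; SL = ⌊$324,254/7⌋ = $46,322 → take DB $60,634. Book value $278,920.
Year 2: DB = ⌊$278,920 × 125%/7⌋ = $49,807; SL = ⌊$263,620/6⌋ = $43,936 → take DB $49,807. Book value $229,113.
Year 3: DB = ⌊$229,113 × 125%/7⌋ = $40,913; SL = ⌊$213,813/5⌋ = $42,762 → take SL $42,762. Book value $186,351.
Accumulated through year 3 = $339,554 − $186,351 = $153,203.

$153,203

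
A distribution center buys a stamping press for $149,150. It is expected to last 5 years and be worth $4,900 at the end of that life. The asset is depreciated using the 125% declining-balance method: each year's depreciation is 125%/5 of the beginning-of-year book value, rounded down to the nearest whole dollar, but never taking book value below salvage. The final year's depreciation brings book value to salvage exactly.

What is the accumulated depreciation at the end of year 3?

Depreciable base = $149,150 − $4,900 = $144,250.
Year 1: ⌊$149,150 × 125%/5⌋ = $37,287. Book value $111,863.
Year 2: ⌊$111,863 × 125%/5⌋ = $27,965. Book value $83,898.
Year 3: ⌊$83,898 × 125%/5⌋ = $20,974. Book value $62,924.
Accumulated through year 3 = $149,150 − $62,924 = $86,226.

$86,226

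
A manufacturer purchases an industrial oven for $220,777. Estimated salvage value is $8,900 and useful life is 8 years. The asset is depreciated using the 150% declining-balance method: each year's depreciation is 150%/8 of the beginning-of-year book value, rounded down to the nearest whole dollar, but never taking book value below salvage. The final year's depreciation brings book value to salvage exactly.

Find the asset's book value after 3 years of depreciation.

Depreciable base = $220,777 − $8,900 = $211,877.
Year 1: ⌊$220,777 × 150%/8⌋ = $41,395. Book value $179,382.
Year 2: ⌊$179,382 × 150%/8⌋ = $33,634. Book value $145,748.
Year 3: ⌊$145,748 × 150%/8⌋ = $27,327. Book value $118,421.

$118,421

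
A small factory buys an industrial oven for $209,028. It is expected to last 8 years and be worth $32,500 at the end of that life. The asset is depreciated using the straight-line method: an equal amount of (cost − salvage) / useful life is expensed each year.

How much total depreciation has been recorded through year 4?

Depreciable base = $209,028 − $32,500 = $176,528.
Annual expense = $176,528 / 8 = $22,066.
End of year 1: book value $186,962.
End of year 2: book value $164,896.
End of year 3: book value $142,830.
End of year 4: book value $120,764.
Accumulated through year 4 = $209,028 − $120,764 = $88,264.

$88,264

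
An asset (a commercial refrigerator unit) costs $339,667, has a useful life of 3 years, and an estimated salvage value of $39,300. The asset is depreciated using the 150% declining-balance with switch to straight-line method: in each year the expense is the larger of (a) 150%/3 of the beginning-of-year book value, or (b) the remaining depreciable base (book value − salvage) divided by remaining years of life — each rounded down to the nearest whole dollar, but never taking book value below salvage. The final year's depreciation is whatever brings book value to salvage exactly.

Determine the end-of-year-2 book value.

Depreciable base = $339,667 − $39,300 = $300,367.
Year 1: DB = ⌊$339,667 × 150%/3⌋ = $169,833; SL = ⌊$300,367/3⌋ = $100,122 → take DB $169,833. Book value $169,834.
Year 2: DB = ⌊$169,834 × 150%/3⌋ = $84,917; SL = ⌊$130,534/2⌋ = $65,267 → take DB $84,917. Book value $84,917.

$84,917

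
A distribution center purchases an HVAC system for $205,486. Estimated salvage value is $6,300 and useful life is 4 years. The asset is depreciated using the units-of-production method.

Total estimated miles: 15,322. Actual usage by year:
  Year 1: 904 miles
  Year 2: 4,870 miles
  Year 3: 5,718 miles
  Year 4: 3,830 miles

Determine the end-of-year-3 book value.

$56,090

Depreciable base = $205,486 − $6,300 = $199,186.
Rate = $199,186 / 15,322 miles = $13 per mile.
Year 1: 904 × $13 = $11,752. Book value $193,734.
Year 2: 4,870 × $13 = $63,310. Book value $130,424.
Year 3: 5,718 × $13 = $74,334. Book value $56,090.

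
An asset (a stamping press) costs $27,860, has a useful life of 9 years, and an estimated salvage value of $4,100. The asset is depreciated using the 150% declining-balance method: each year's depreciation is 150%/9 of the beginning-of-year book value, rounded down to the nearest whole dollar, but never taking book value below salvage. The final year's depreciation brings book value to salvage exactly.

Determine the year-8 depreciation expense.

Depreciable base = $27,860 − $4,100 = $23,760.
Year 1: ⌊$27,860 × 150%/9⌋ = $4,643. Book value $23,217.
Year 2: ⌊$23,217 × 150%/9⌋ = $3,869. Book value $19,348.
Year 3: ⌊$19,348 × 150%/9⌋ = $3,224. Book value $16,124.
Year 4: ⌊$16,124 × 150%/9⌋ = $2,687. Book value $13,437.
Year 5: ⌊$13,437 × 150%/9⌋ = $2,239. Book value $11,198.
Year 6: ⌊$11,198 × 150%/9⌋ = $1,866. Book value $9,332.
Year 7: ⌊$9,332 × 150%/9⌋ = $1,555. Book value $7,777.
Year 8: ⌊$7,777 × 150%/9⌋ = $1,296. Book value $6,481.

$1,296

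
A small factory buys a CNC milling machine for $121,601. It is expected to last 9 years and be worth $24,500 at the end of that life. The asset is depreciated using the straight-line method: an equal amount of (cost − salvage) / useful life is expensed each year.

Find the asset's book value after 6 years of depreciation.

Depreciable base = $121,601 − $24,500 = $97,101.
Annual expense = $97,101 / 9 = $10,789.
End of year 1: book value $110,812.
End of year 2: book value $100,023.
End of year 3: book value $89,234.
End of year 4: book value $78,445.
End of year 5: book value $67,656.
End of year 6: book value $56,867.

$56,867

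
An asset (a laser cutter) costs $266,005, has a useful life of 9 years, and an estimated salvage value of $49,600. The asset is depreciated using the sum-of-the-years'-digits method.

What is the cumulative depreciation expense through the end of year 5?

$168,315

Depreciable base = $266,005 − $49,600 = $216,405.
Sum of the years' digits = 9+8+7+6+5+4+3+2+1 = 45.
Year 1: $216,405 × 9/45 = $43,281. Book value $222,724.
Year 2: $216,405 × 8/45 = $38,472. Book value $184,252.
Year 3: $216,405 × 7/45 = $33,663. Book value $150,589.
Year 4: $216,405 × 6/45 = $28,854. Book value $121,735.
Year 5: $216,405 × 5/45 = $24,045. Book value $97,690.
Accumulated through year 5 = $266,005 − $97,690 = $168,315.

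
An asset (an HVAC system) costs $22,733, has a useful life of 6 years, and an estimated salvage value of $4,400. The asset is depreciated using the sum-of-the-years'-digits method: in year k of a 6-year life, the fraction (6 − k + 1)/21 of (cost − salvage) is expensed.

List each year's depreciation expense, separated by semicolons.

$5,238; $4,365; $3,492; $2,619; $1,746; $873

Depreciable base = $22,733 − $4,400 = $18,333.
Sum of the years' digits = 6+5+4+3+2+1 = 21.
Year 1: $18,333 × 6/21 = $5,238. Book value $17,495.
Year 2: $18,333 × 5/21 = $4,365. Book value $13,130.
Year 3: $18,333 × 4/21 = $3,492. Book value $9,638.
Year 4: $18,333 × 3/21 = $2,619. Book value $7,019.
Year 5: $18,333 × 2/21 = $1,746. Book value $5,273.
Year 6: $18,333 × 1/21 = $873. Book value $4,400.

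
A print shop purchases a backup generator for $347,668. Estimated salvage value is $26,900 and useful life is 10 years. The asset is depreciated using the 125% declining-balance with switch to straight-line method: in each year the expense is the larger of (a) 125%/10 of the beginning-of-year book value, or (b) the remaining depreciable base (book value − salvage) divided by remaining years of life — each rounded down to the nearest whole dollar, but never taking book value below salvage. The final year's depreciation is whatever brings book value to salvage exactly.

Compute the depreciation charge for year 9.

$29,430

Depreciable base = $347,668 − $26,900 = $320,768.
Year 1: DB = ⌊$347,668 × 125%/10⌋ = $43,458; SL = ⌊$320,768/10⌋ = $32,076 → take DB $43,458. Book value $304,210.
Year 2: DB = ⌊$304,210 × 125%/10⌋ = $38,026; SL = ⌊$277,310/9⌋ = $30,812 → take DB $38,026. Book value $266,184.
Year 3: DB = ⌊$266,184 × 125%/10⌋ = $33,273; SL = ⌊$239,284/8⌋ = $29,910 → take DB $33,273. Book value $232,911.
Year 4: DB = ⌊$232,911 × 125%/10⌋ = $29,113; SL = ⌊$206,011/7⌋ = $29,430 → take SL $29,430. Book value $203,481.
Year 5: DB = ⌊$203,481 × 125%/10⌋ = $25,435; SL = ⌊$176,581/6⌋ = $29,430 → take SL $29,430. Book value $174,051.
Year 6: DB = ⌊$174,051 × 125%/10⌋ = $21,756; SL = ⌊$147,151/5⌋ = $29,430 → take SL $29,430. Book value $144,621.
Year 7: DB = ⌊$144,621 × 125%/10⌋ = $18,077; SL = ⌊$117,721/4⌋ = $29,430 → take SL $29,430. Book value $115,191.
Year 8: DB = ⌊$115,191 × 125%/10⌋ = $14,398; SL = ⌊$88,291/3⌋ = $29,430 → take SL $29,430. Book value $85,761.
Year 9: DB = ⌊$85,761 × 125%/10⌋ = $10,720; SL = ⌊$58,861/2⌋ = $29,430 → take SL $29,430. Book value $56,331.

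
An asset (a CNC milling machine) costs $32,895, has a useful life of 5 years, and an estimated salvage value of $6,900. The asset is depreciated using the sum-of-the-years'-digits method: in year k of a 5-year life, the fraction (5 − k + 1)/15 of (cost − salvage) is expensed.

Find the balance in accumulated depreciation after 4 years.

$24,262

Depreciable base = $32,895 − $6,900 = $25,995.
Sum of the years' digits = 5+4+3+2+1 = 15.
Year 1: $25,995 × 5/15 = $8,665. Book value $24,230.
Year 2: $25,995 × 4/15 = $6,932. Book value $17,298.
Year 3: $25,995 × 3/15 = $5,199. Book value $12,099.
Year 4: $25,995 × 2/15 = $3,466. Book value $8,633.
Accumulated through year 4 = $32,895 − $8,633 = $24,262.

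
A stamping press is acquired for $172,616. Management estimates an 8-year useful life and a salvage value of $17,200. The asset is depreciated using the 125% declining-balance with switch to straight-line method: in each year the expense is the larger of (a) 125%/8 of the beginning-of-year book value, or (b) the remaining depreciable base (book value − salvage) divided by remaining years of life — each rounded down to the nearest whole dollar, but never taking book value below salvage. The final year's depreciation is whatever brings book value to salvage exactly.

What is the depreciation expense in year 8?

Depreciable base = $172,616 − $17,200 = $155,416.
Year 1: DB = ⌊$172,616 × 125%/8⌋ = $26,971; SL = ⌊$155,416/8⌋ = $19,427 → take DB $26,971. Book value $145,645.
Year 2: DB = ⌊$145,645 × 125%/8⌋ = $22,757; SL = ⌊$128,445/7⌋ = $18,349 → take DB $22,757. Book value $122,888.
Year 3: DB = ⌊$122,888 × 125%/8⌋ = $19,201; SL = ⌊$105,688/6⌋ = $17,614 → take DB $19,201. Book value $103,687.
Year 4: DB = ⌊$103,687 × 125%/8⌋ = $16,201; SL = ⌊$86,487/5⌋ = $17,297 → take SL $17,297. Book value $86,390.
Year 5: DB = ⌊$86,390 × 125%/8⌋ = $13,498; SL = ⌊$69,190/4⌋ = $17,297 → take SL $17,297. Book value $69,093.
Year 6: DB = ⌊$69,093 × 125%/8⌋ = $10,795; SL = ⌊$51,893/3⌋ = $17,297 → take SL $17,297. Book value $51,796.
Year 7: DB = ⌊$51,796 × 125%/8⌋ = $8,093; SL = ⌊$34,596/2⌋ = $17,298 → take SL $17,298. Book value $34,498.
Year 8 (final): $34,498 − $17,200 = $17,298. Book value $17,200.

$17,298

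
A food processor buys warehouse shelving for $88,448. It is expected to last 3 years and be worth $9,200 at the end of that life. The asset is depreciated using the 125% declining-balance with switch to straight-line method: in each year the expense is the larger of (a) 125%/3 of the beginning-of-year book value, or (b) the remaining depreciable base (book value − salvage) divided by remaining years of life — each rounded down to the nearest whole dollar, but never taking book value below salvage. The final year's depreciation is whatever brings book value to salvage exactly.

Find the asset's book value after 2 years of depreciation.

$30,098

Depreciable base = $88,448 − $9,200 = $79,248.
Year 1: DB = ⌊$88,448 × 125%/3⌋ = $36,853; SL = ⌊$79,248/3⌋ = $26,416 → take DB $36,853. Book value $51,595.
Year 2: DB = ⌊$51,595 × 125%/3⌋ = $21,497; SL = ⌊$42,395/2⌋ = $21,197 → take DB $21,497. Book value $30,098.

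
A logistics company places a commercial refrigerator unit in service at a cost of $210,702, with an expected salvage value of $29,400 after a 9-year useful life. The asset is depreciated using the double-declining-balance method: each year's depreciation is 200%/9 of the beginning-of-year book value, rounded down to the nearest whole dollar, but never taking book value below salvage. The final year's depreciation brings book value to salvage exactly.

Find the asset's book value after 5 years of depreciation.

Depreciable base = $210,702 − $29,400 = $181,302.
Year 1: ⌊$210,702 × 200%/9⌋ = $46,822. Book value $163,880.
Year 2: ⌊$163,880 × 200%/9⌋ = $36,417. Book value $127,463.
Year 3: ⌊$127,463 × 200%/9⌋ = $28,325. Book value $99,138.
Year 4: ⌊$99,138 × 200%/9⌋ = $22,030. Book value $77,108.
Year 5: ⌊$77,108 × 200%/9⌋ = $17,135. Book value $59,973.

$59,973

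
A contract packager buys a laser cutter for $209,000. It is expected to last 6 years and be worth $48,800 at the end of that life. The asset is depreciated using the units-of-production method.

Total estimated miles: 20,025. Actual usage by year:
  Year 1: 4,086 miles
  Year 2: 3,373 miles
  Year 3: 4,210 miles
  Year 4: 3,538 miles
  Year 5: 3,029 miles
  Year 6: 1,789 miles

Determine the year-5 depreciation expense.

Depreciable base = $209,000 − $48,800 = $160,200.
Rate = $160,200 / 20,025 miles = $8 per mile.
Year 1: 4,086 × $8 = $32,688. Book value $176,312.
Year 2: 3,373 × $8 = $26,984. Book value $149,328.
Year 3: 4,210 × $8 = $33,680. Book value $115,648.
Year 4: 3,538 × $8 = $28,304. Book value $87,344.
Year 5: 3,029 × $8 = $24,232. Book value $63,112.

$24,232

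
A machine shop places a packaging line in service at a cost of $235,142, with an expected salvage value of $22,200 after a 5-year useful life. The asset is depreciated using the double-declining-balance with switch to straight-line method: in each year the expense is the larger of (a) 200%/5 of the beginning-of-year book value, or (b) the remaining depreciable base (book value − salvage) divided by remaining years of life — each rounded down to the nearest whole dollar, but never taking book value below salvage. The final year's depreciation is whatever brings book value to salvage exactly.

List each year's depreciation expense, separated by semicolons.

$94,056; $56,434; $33,860; $20,316; $8,276

Depreciable base = $235,142 − $22,200 = $212,942.
Year 1: DB = ⌊$235,142 × 200%/5⌋ = $94,056; SL = ⌊$212,942/5⌋ = $42,588 → take DB $94,056. Book value $141,086.
Year 2: DB = ⌊$141,086 × 200%/5⌋ = $56,434; SL = ⌊$118,886/4⌋ = $29,721 → take DB $56,434. Book value $84,652.
Year 3: DB = ⌊$84,652 × 200%/5⌋ = $33,860; SL = ⌊$62,452/3⌋ = $20,817 → take DB $33,860. Book value $50,792.
Year 4: DB = ⌊$50,792 × 200%/5⌋ = $20,316; SL = ⌊$28,592/2⌋ = $14,296 → take DB $20,316. Book value $30,476.
Year 5 (final): $30,476 − $22,200 = $8,276. Book value $22,200.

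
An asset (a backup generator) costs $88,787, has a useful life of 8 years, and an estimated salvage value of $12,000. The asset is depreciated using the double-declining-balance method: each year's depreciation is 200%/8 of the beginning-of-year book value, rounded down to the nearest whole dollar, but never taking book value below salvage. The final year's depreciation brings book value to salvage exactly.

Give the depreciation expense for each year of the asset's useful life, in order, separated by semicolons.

Depreciable base = $88,787 − $12,000 = $76,787.
Year 1: ⌊$88,787 × 200%/8⌋ = $22,196. Book value $66,591.
Year 2: ⌊$66,591 × 200%/8⌋ = $16,647. Book value $49,944.
Year 3: ⌊$49,944 × 200%/8⌋ = $12,486. Book value $37,458.
Year 4: ⌊$37,458 × 200%/8⌋ = $9,364. Book value $28,094.
Year 5: ⌊$28,094 × 200%/8⌋ = $7,023. Book value $21,071.
Year 6: ⌊$21,071 × 200%/8⌋ = $5,267. Book value $15,804.
Year 7: ⌊$15,804 × 200%/8⌋ = $3,951, capped at $3,804. Book value $12,000.
Year 8 (final): $12,000 − $12,000 = $0. Book value $12,000.

$22,196; $16,647; $12,486; $9,364; $7,023; $5,267; $3,804; $0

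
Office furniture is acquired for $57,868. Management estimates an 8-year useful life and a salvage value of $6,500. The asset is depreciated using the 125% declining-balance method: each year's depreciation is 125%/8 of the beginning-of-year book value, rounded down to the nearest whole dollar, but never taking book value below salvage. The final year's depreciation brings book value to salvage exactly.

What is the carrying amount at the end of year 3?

$34,761

Depreciable base = $57,868 − $6,500 = $51,368.
Year 1: ⌊$57,868 × 125%/8⌋ = $9,041. Book value $48,827.
Year 2: ⌊$48,827 × 125%/8⌋ = $7,629. Book value $41,198.
Year 3: ⌊$41,198 × 125%/8⌋ = $6,437. Book value $34,761.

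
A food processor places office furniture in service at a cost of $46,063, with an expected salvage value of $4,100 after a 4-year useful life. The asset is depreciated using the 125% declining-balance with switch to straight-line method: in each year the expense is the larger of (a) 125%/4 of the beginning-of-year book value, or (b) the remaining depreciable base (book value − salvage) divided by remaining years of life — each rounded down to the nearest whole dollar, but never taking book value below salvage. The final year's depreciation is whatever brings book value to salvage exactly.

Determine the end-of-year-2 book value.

$21,773

Depreciable base = $46,063 − $4,100 = $41,963.
Year 1: DB = ⌊$46,063 × 125%/4⌋ = $14,394; SL = ⌊$41,963/4⌋ = $10,490 → take DB $14,394. Book value $31,669.
Year 2: DB = ⌊$31,669 × 125%/4⌋ = $9,896; SL = ⌊$27,569/3⌋ = $9,189 → take DB $9,896. Book value $21,773.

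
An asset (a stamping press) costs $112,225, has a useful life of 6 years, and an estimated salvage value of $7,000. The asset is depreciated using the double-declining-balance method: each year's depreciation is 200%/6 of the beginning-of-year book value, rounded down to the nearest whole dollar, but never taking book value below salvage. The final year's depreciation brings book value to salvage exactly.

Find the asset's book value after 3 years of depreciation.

$33,252

Depreciable base = $112,225 − $7,000 = $105,225.
Year 1: ⌊$112,225 × 200%/6⌋ = $37,408. Book value $74,817.
Year 2: ⌊$74,817 × 200%/6⌋ = $24,939. Book value $49,878.
Year 3: ⌊$49,878 × 200%/6⌋ = $16,626. Book value $33,252.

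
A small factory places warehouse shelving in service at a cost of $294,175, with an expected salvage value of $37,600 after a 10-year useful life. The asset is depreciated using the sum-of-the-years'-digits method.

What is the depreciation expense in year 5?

Depreciable base = $294,175 − $37,600 = $256,575.
Sum of the years' digits = 10+9+8+7+6+5+4+3+2+1 = 55.
Year 1: $256,575 × 10/55 = $46,650. Book value $247,525.
Year 2: $256,575 × 9/55 = $41,985. Book value $205,540.
Year 3: $256,575 × 8/55 = $37,320. Book value $168,220.
Year 4: $256,575 × 7/55 = $32,655. Book value $135,565.
Year 5: $256,575 × 6/55 = $27,990. Book value $107,575.

$27,990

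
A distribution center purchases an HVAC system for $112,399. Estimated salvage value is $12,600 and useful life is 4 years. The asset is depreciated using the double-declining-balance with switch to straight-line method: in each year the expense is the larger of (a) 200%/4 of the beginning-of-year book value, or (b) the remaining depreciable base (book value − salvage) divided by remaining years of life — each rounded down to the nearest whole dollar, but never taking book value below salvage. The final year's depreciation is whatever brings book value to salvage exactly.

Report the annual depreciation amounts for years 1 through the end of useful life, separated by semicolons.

Depreciable base = $112,399 − $12,600 = $99,799.
Year 1: DB = ⌊$112,399 × 200%/4⌋ = $56,199; SL = ⌊$99,799/4⌋ = $24,949 → take DB $56,199. Book value $56,200.
Year 2: DB = ⌊$56,200 × 200%/4⌋ = $28,100; SL = ⌊$43,600/3⌋ = $14,533 → take DB $28,100. Book value $28,100.
Year 3: DB = ⌊$28,100 × 200%/4⌋ = $14,050; SL = ⌊$15,500/2⌋ = $7,750 → take DB $14,050. Book value $14,050.
Year 4 (final): $14,050 − $12,600 = $1,450. Book value $12,600.

$56,199; $28,100; $14,050; $1,450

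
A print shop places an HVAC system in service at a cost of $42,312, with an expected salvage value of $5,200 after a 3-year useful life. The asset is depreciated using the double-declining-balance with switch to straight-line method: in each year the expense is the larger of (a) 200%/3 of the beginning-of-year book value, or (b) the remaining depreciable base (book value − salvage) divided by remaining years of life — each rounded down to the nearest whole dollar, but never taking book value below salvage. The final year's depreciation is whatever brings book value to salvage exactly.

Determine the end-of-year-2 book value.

$5,200

Depreciable base = $42,312 − $5,200 = $37,112.
Year 1: DB = ⌊$42,312 × 200%/3⌋ = $28,208; SL = ⌊$37,112/3⌋ = $12,370 → take DB $28,208. Book value $14,104.
Year 2: DB = ⌊$14,104 × 200%/3⌋ = $9,402; SL = ⌊$8,904/2⌋ = $4,452 → take DB $9,402, capped at $8,904. Book value $5,200.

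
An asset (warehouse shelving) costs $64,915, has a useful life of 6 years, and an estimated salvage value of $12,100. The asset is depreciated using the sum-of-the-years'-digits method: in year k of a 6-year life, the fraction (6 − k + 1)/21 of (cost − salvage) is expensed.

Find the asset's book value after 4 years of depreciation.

Depreciable base = $64,915 − $12,100 = $52,815.
Sum of the years' digits = 6+5+4+3+2+1 = 21.
Year 1: $52,815 × 6/21 = $15,090. Book value $49,825.
Year 2: $52,815 × 5/21 = $12,575. Book value $37,250.
Year 3: $52,815 × 4/21 = $10,060. Book value $27,190.
Year 4: $52,815 × 3/21 = $7,545. Book value $19,645.

$19,645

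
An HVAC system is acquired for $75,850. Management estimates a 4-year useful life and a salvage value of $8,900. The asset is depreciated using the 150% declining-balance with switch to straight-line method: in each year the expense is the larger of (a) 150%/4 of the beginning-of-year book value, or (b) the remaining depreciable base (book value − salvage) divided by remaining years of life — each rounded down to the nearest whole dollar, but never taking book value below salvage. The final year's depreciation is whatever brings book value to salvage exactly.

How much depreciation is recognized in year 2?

$17,777

Depreciable base = $75,850 − $8,900 = $66,950.
Year 1: DB = ⌊$75,850 × 150%/4⌋ = $28,443; SL = ⌊$66,950/4⌋ = $16,737 → take DB $28,443. Book value $47,407.
Year 2: DB = ⌊$47,407 × 150%/4⌋ = $17,777; SL = ⌊$38,507/3⌋ = $12,835 → take DB $17,777. Book value $29,630.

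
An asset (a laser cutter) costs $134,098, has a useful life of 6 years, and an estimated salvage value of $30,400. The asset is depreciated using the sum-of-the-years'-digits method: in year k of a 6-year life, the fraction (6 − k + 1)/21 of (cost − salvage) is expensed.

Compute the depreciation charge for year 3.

$19,752

Depreciable base = $134,098 − $30,400 = $103,698.
Sum of the years' digits = 6+5+4+3+2+1 = 21.
Year 1: $103,698 × 6/21 = $29,628. Book value $104,470.
Year 2: $103,698 × 5/21 = $24,690. Book value $79,780.
Year 3: $103,698 × 4/21 = $19,752. Book value $60,028.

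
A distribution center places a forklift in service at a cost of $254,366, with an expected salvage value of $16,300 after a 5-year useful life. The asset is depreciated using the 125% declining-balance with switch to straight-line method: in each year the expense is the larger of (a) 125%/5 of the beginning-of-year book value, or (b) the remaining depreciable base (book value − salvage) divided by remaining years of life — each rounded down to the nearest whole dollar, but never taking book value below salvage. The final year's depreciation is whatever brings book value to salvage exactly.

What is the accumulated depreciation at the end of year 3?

Depreciable base = $254,366 − $16,300 = $238,066.
Year 1: DB = ⌊$254,366 × 125%/5⌋ = $63,591; SL = ⌊$238,066/5⌋ = $47,613 → take DB $63,591. Book value $190,775.
Year 2: DB = ⌊$190,775 × 125%/5⌋ = $47,693; SL = ⌊$174,475/4⌋ = $43,618 → take DB $47,693. Book value $143,082.
Year 3: DB = ⌊$143,082 × 125%/5⌋ = $35,770; SL = ⌊$126,782/3⌋ = $42,260 → take SL $42,260. Book value $100,822.
Accumulated through year 3 = $254,366 − $100,822 = $153,544.

$153,544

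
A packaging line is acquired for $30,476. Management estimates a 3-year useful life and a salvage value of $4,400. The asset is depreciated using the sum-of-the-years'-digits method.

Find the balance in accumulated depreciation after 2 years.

Depreciable base = $30,476 − $4,400 = $26,076.
Sum of the years' digits = 3+2+1 = 6.
Year 1: $26,076 × 3/6 = $13,038. Book value $17,438.
Year 2: $26,076 × 2/6 = $8,692. Book value $8,746.
Accumulated through year 2 = $30,476 − $8,746 = $21,730.

$21,730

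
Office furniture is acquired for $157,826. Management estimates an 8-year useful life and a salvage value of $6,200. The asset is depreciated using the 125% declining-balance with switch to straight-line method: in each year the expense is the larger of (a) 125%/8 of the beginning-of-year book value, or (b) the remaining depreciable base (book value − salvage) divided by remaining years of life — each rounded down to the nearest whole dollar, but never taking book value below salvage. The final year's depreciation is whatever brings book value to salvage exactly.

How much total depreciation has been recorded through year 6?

Depreciable base = $157,826 − $6,200 = $151,626.
Year 1: DB = ⌊$157,826 × 125%/8⌋ = $24,660; SL = ⌊$151,626/8⌋ = $18,953 → take DB $24,660. Book value $133,166.
Year 2: DB = ⌊$133,166 × 125%/8⌋ = $20,807; SL = ⌊$126,966/7⌋ = $18,138 → take DB $20,807. Book value $112,359.
Year 3: DB = ⌊$112,359 × 125%/8⌋ = $17,556; SL = ⌊$106,159/6⌋ = $17,693 → take SL $17,693. Book value $94,666.
Year 4: DB = ⌊$94,666 × 125%/8⌋ = $14,791; SL = ⌊$88,466/5⌋ = $17,693 → take SL $17,693. Book value $76,973.
Year 5: DB = ⌊$76,973 × 125%/8⌋ = $12,027; SL = ⌊$70,773/4⌋ = $17,693 → take SL $17,693. Book value $59,280.
Year 6: DB = ⌊$59,280 × 125%/8⌋ = $9,262; SL = ⌊$53,080/3⌋ = $17,693 → take SL $17,693. Book value $41,587.
Accumulated through year 6 = $157,826 − $41,587 = $116,239.

$116,239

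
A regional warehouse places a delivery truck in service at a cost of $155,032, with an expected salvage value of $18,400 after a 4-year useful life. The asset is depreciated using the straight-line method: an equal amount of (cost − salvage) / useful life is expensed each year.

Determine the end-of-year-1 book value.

Depreciable base = $155,032 − $18,400 = $136,632.
Annual expense = $136,632 / 4 = $34,158.
End of year 1: book value $120,874.

$120,874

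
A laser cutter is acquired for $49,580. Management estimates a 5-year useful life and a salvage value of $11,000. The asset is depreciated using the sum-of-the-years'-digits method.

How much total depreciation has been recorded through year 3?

$30,864

Depreciable base = $49,580 − $11,000 = $38,580.
Sum of the years' digits = 5+4+3+2+1 = 15.
Year 1: $38,580 × 5/15 = $12,860. Book value $36,720.
Year 2: $38,580 × 4/15 = $10,288. Book value $26,432.
Year 3: $38,580 × 3/15 = $7,716. Book value $18,716.
Accumulated through year 3 = $49,580 − $18,716 = $30,864.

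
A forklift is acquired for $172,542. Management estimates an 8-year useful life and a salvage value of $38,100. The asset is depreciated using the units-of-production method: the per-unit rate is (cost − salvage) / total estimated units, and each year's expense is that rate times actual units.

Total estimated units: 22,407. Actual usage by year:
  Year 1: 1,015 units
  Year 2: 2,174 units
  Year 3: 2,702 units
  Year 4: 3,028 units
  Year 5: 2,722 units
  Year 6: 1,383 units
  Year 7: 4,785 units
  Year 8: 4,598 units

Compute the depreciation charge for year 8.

$27,588

Depreciable base = $172,542 − $38,100 = $134,442.
Rate = $134,442 / 22,407 units = $6 per unit.
Year 1: 1,015 × $6 = $6,090. Book value $166,452.
Year 2: 2,174 × $6 = $13,044. Book value $153,408.
Year 3: 2,702 × $6 = $16,212. Book value $137,196.
Year 4: 3,028 × $6 = $18,168. Book value $119,028.
Year 5: 2,722 × $6 = $16,332. Book value $102,696.
Year 6: 1,383 × $6 = $8,298. Book value $94,398.
Year 7: 4,785 × $6 = $28,710. Book value $65,688.
Year 8: 4,598 × $6 = $27,588. Book value $38,100.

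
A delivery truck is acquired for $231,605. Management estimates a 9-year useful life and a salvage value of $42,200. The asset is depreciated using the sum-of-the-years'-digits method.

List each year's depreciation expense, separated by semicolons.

$37,881; $33,672; $29,463; $25,254; $21,045; $16,836; $12,627; $8,418; $4,209

Depreciable base = $231,605 − $42,200 = $189,405.
Sum of the years' digits = 9+8+7+6+5+4+3+2+1 = 45.
Year 1: $189,405 × 9/45 = $37,881. Book value $193,724.
Year 2: $189,405 × 8/45 = $33,672. Book value $160,052.
Year 3: $189,405 × 7/45 = $29,463. Book value $130,589.
Year 4: $189,405 × 6/45 = $25,254. Book value $105,335.
Year 5: $189,405 × 5/45 = $21,045. Book value $84,290.
Year 6: $189,405 × 4/45 = $16,836. Book value $67,454.
Year 7: $189,405 × 3/45 = $12,627. Book value $54,827.
Year 8: $189,405 × 2/45 = $8,418. Book value $46,409.
Year 9: $189,405 × 1/45 = $4,209. Book value $42,200.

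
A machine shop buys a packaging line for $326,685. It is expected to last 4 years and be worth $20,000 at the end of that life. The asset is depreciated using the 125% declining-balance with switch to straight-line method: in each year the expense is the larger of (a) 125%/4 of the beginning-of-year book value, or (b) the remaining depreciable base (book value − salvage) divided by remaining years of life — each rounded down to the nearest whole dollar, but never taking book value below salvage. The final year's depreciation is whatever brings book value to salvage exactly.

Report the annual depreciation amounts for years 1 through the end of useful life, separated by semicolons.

$102,089; $70,186; $67,205; $67,205

Depreciable base = $326,685 − $20,000 = $306,685.
Year 1: DB = ⌊$326,685 × 125%/4⌋ = $102,089; SL = ⌊$306,685/4⌋ = $76,671 → take DB $102,089. Book value $224,596.
Year 2: DB = ⌊$224,596 × 125%/4⌋ = $70,186; SL = ⌊$204,596/3⌋ = $68,198 → take DB $70,186. Book value $154,410.
Year 3: DB = ⌊$154,410 × 125%/4⌋ = $48,253; SL = ⌊$134,410/2⌋ = $67,205 → take SL $67,205. Book value $87,205.
Year 4 (final): $87,205 − $20,000 = $67,205. Book value $20,000.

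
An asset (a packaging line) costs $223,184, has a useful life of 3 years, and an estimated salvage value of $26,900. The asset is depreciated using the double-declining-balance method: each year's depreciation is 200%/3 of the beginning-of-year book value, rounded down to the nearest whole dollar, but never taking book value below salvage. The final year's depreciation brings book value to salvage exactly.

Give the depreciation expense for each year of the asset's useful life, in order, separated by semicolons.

$148,789; $47,495; $0

Depreciable base = $223,184 − $26,900 = $196,284.
Year 1: ⌊$223,184 × 200%/3⌋ = $148,789. Book value $74,395.
Year 2: ⌊$74,395 × 200%/3⌋ = $49,596, capped at $47,495. Book value $26,900.
Year 3 (final): $26,900 − $26,900 = $0. Book value $26,900.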